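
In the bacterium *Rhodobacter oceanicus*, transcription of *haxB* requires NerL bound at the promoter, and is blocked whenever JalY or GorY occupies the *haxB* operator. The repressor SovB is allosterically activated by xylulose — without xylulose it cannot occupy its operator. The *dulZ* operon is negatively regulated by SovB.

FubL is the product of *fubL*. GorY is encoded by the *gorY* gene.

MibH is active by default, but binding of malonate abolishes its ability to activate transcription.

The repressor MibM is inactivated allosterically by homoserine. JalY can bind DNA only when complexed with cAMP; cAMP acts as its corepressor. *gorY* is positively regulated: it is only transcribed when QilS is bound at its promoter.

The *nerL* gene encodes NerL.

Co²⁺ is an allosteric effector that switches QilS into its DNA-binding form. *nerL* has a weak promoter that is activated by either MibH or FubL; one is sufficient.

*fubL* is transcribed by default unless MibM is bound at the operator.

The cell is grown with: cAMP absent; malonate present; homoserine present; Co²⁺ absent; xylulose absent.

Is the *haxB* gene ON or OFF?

cAMP is absent, so JalY is inactive.
Co²⁺ is absent, so QilS is inactive.
Required activator QilS is absent, so *gorY* is not transcribed.
So GorY is not produced.
Malonate is present, so MibH is inactive.
Homoserine is present, so MibM is inactive.
With no repressor bound, *fubL* is transcribed.
So FubL is produced and active.
Activator FubL is present, so *nerL* is transcribed.
So NerL is produced and active.
No repressor is bound and NerL is active, so *haxB* is transcribed.

ON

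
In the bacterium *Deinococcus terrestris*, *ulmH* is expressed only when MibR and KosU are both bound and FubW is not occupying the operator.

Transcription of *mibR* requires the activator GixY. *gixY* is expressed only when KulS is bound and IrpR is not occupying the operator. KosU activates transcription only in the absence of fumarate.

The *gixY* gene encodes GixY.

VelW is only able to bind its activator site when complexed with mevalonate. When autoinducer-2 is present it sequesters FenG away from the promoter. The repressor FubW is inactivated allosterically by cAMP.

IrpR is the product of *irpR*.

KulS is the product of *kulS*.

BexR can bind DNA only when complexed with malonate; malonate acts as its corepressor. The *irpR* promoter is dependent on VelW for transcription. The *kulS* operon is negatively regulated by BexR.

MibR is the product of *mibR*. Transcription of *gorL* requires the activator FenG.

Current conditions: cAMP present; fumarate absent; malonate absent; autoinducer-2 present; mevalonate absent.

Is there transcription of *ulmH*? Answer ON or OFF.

cAMP is present, so FubW is inactive.
Malonate is absent, so BexR is inactive.
With no repressor bound, *kulS* is transcribed.
So KulS is produced and active.
Mevalonate is absent, so VelW is inactive.
Required activator VelW is absent, so *irpR* is not transcribed.
So IrpR is not produced.
No repressor is bound and KulS is active, so *gixY* is transcribed.
So GixY is produced and active.
No repressor is bound and GixY is active, so *mibR* is transcribed.
So MibR is produced and active.
Fumarate is absent, so KosU is active.
No repressor is bound and MibR and KosU are active, so *ulmH* is transcribed.

ON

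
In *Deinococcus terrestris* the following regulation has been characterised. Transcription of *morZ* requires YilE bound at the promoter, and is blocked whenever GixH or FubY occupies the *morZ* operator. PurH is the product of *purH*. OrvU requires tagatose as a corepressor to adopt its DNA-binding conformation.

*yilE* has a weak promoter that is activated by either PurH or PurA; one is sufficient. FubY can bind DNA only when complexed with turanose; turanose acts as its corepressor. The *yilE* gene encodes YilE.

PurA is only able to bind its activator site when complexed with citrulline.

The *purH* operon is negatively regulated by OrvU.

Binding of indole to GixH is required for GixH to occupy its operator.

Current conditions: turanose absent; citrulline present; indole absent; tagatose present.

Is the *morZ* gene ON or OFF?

Indole is absent, so GixH is inactive.
Tagatose is present, so OrvU is active.
With repressor OrvU bound, *purH* is not transcribed.
So PurH is not produced.
Citrulline is present, so PurA is active.
Activator PurA is present, so *yilE* is transcribed.
So YilE is produced and active.
Turanose is absent, so FubY is inactive.
No repressor is bound and YilE is active, so *morZ* is transcribed.

ON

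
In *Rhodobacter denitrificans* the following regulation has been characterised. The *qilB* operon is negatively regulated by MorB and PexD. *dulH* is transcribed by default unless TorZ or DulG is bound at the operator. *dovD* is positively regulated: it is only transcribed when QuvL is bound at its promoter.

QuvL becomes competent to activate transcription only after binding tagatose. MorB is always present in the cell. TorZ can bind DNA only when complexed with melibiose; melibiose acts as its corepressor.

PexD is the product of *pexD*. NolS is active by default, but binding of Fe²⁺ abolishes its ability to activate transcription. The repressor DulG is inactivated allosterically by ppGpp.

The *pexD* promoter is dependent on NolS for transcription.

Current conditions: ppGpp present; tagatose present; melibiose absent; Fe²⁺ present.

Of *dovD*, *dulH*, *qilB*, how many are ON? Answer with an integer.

2

Tagatose is present, so QuvL is active.
No repressor is bound and QuvL is active, so *dovD* is transcribed.
→ *dovD* is ON.
Melibiose is absent, so TorZ is inactive.
ppGpp is present, so DulG is inactive.
With no repressor bound, *dulH* is transcribed.
→ *dulH* is ON.
MorB is produced constitutively and is active.
Fe²⁺ is present, so NolS is inactive.
Required activator NolS is absent, so *pexD* is not transcribed.
So PexD is not produced.
With repressor MorB bound, *qilB* is not transcribed.
→ *qilB* is OFF.
2 of the 3 genes are transcribed.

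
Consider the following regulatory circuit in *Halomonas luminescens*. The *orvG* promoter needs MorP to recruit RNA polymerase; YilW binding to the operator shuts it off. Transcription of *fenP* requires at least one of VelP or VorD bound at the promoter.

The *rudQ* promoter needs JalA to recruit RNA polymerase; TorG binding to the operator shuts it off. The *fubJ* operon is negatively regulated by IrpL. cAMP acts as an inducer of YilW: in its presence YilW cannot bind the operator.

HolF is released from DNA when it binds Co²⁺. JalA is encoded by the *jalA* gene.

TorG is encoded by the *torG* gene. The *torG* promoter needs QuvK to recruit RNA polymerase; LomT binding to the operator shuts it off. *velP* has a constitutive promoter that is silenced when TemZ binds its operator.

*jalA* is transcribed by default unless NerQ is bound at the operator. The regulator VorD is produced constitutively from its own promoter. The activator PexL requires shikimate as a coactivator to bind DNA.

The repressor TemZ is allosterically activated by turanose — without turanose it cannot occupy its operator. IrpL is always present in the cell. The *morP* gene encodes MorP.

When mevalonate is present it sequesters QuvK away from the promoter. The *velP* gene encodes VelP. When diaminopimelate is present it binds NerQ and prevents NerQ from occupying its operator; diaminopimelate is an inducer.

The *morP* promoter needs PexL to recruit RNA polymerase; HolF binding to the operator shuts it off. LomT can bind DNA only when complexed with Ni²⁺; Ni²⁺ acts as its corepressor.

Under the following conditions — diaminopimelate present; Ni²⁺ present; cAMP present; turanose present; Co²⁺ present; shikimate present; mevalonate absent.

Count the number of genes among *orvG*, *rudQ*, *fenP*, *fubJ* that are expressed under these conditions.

Shikimate is present, so PexL is active.
Co²⁺ is present, so HolF is inactive.
No repressor is bound and PexL is active, so *morP* is transcribed.
So MorP is produced and active.
cAMP is present, so YilW is inactive.
No repressor is bound and MorP is active, so *orvG* is transcribed.
→ *orvG* is ON.
Diaminopimelate is present, so NerQ is inactive.
With no repressor bound, *jalA* is transcribed.
So JalA is produced and active.
Ni²⁺ is present, so LomT is active.
Mevalonate is absent, so QuvK is active.
With repressor LomT bound, *torG* is not transcribed.
So TorG is not produced.
No repressor is bound and JalA is active, so *rudQ* is transcribed.
→ *rudQ* is ON.
Turanose is present, so TemZ is active.
With repressor TemZ bound, *velP* is not transcribed.
So VelP is not produced.
VorD is produced constitutively and is active.
Activator VorD is present, so *fenP* is transcribed.
→ *fenP* is ON.
IrpL is produced constitutively and is active.
With repressor IrpL bound, *fubJ* is not transcribed.
→ *fubJ* is OFF.
3 of the 4 genes are transcribed.

3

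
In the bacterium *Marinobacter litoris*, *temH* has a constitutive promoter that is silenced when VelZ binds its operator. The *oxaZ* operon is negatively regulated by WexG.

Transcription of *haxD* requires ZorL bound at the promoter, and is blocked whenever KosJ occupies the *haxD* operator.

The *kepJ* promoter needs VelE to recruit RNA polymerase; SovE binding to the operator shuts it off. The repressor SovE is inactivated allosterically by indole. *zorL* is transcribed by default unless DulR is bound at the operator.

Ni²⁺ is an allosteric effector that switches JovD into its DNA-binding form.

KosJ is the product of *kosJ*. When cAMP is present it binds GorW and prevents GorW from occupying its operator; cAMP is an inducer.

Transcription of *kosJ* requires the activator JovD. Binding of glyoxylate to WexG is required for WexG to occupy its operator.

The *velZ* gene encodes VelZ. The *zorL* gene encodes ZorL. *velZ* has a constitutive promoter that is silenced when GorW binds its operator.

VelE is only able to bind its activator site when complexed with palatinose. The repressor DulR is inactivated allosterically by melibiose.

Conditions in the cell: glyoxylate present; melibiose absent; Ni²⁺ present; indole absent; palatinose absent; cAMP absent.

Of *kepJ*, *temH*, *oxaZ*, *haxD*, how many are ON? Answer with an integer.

Palatinose is absent, so VelE is inactive.
Indole is absent, so SovE is active.
With repressor SovE bound, *kepJ* is not transcribed.
→ *kepJ* is OFF.
cAMP is absent, so GorW is active.
With repressor GorW bound, *velZ* is not transcribed.
So VelZ is not produced.
With no repressor bound, *temH* is transcribed.
→ *temH* is ON.
Glyoxylate is present, so WexG is active.
With repressor WexG bound, *oxaZ* is not transcribed.
→ *oxaZ* is OFF.
Ni²⁺ is present, so JovD is active.
No repressor is bound and JovD is active, so *kosJ* is transcribed.
So KosJ is produced and active.
Melibiose is absent, so DulR is active.
With repressor DulR bound, *zorL* is not transcribed.
So ZorL is not produced.
With repressor KosJ bound, *haxD* is not transcribed.
→ *haxD* is OFF.
1 of the 4 genes is transcribed.

1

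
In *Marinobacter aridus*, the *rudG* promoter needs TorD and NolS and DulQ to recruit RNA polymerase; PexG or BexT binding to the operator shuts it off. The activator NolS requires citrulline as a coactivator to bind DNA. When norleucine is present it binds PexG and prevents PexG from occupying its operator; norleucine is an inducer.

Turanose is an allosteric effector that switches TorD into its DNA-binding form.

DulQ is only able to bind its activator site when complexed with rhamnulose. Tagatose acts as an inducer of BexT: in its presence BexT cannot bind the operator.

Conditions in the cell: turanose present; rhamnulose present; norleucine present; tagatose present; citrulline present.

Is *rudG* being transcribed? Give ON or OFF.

ON

Norleucine is present, so PexG is inactive.
Tagatose is present, so BexT is inactive.
Turanose is present, so TorD is active.
Citrulline is present, so NolS is active.
Rhamnulose is present, so DulQ is active.
No repressor is bound and TorD and NolS and DulQ are active, so *rudG* is transcribed.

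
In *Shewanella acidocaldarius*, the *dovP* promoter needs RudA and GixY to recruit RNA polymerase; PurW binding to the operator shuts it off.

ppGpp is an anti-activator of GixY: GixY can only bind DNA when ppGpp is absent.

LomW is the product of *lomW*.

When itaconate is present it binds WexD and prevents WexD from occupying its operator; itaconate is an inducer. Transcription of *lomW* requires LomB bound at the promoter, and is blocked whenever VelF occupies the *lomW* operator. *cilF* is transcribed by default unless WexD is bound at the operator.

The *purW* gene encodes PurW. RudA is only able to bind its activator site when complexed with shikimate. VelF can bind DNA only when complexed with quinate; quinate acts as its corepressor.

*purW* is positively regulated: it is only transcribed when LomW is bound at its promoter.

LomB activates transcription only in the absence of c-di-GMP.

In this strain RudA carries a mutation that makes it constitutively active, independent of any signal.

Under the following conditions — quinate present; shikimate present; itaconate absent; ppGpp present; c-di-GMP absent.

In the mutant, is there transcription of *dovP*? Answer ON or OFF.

RudA is constitutively active in this strain.
ppGpp is present, so GixY is inactive.
Quinate is present, so VelF is active.
c-di-GMP is absent, so LomB is active.
With repressor VelF bound, *lomW* is not transcribed.
So LomW is not produced.
Required activator LomW is absent, so *purW* is not transcribed.
So PurW is not produced.
Required activator GixY is absent, so *dovP* is not transcribed.

OFF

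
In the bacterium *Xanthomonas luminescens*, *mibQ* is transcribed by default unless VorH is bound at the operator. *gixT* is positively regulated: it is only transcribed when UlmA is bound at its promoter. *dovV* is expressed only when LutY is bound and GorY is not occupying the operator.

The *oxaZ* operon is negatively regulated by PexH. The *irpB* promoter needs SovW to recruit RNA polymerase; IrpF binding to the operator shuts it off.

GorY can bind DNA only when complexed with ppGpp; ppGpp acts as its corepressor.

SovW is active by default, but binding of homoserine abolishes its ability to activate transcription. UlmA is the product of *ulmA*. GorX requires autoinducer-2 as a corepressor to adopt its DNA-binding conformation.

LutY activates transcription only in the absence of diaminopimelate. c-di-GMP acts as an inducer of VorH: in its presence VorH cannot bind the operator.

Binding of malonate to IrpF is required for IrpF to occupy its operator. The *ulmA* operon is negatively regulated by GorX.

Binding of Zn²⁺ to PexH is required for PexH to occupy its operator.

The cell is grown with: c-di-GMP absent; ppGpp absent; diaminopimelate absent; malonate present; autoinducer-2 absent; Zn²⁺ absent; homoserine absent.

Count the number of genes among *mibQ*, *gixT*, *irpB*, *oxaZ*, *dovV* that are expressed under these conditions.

c-di-GMP is absent, so VorH is active.
With repressor VorH bound, *mibQ* is not transcribed.
→ *mibQ* is OFF.
Autoinducer-2 is absent, so GorX is inactive.
With no repressor bound, *ulmA* is transcribed.
So UlmA is produced and active.
No repressor is bound and UlmA is active, so *gixT* is transcribed.
→ *gixT* is ON.
Homoserine is absent, so SovW is active.
Malonate is present, so IrpF is active.
With repressor IrpF bound, *irpB* is not transcribed.
→ *irpB* is OFF.
Zn²⁺ is absent, so PexH is inactive.
With no repressor bound, *oxaZ* is transcribed.
→ *oxaZ* is ON.
ppGpp is absent, so GorY is inactive.
Diaminopimelate is absent, so LutY is active.
No repressor is bound and LutY is active, so *dovV* is transcribed.
→ *dovV* is ON.
3 of the 5 genes are transcribed.

3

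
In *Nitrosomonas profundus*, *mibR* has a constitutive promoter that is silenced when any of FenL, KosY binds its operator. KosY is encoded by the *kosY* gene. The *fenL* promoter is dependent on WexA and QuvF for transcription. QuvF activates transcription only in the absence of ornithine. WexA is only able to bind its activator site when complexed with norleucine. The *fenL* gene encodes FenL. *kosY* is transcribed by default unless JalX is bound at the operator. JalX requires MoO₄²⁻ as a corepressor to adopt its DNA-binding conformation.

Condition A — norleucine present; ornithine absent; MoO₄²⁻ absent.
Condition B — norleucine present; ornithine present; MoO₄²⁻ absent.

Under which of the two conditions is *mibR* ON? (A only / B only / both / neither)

Condition A:
Norleucine is present, so WexA is active.
Ornithine is absent, so QuvF is active.
No repressor is bound and WexA and QuvF are active, so *fenL* is transcribed.
So FenL is produced and active.
MoO₄²⁻ is absent, so JalX is inactive.
With no repressor bound, *kosY* is transcribed.
So KosY is produced and active.
With repressor FenL bound, *mibR* is not transcribed.
→ *mibR* is OFF in A.
Condition B:
Norleucine is present, so WexA is active.
Ornithine is present, so QuvF is inactive.
Required activator QuvF is absent, so *fenL* is not transcribed.
So FenL is not produced.
MoO₄²⁻ is absent, so JalX is inactive.
With no repressor bound, *kosY* is transcribed.
So KosY is produced and active.
With repressor KosY bound, *mibR* is not transcribed.
→ *mibR* is OFF in B.

neither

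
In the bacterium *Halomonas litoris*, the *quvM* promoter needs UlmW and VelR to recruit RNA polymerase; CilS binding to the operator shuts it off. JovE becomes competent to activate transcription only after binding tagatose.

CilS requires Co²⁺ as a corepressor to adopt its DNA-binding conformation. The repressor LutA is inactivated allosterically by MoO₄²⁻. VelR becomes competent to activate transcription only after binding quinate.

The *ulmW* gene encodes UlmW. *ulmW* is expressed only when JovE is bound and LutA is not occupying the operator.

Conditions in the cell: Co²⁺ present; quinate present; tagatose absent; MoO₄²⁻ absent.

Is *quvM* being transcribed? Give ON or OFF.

Tagatose is absent, so JovE is inactive.
MoO₄²⁻ is absent, so LutA is active.
With repressor LutA bound, *ulmW* is not transcribed.
So UlmW is not produced.
Co²⁺ is present, so CilS is active.
Quinate is present, so VelR is active.
With repressor CilS bound, *quvM* is not transcribed.

OFF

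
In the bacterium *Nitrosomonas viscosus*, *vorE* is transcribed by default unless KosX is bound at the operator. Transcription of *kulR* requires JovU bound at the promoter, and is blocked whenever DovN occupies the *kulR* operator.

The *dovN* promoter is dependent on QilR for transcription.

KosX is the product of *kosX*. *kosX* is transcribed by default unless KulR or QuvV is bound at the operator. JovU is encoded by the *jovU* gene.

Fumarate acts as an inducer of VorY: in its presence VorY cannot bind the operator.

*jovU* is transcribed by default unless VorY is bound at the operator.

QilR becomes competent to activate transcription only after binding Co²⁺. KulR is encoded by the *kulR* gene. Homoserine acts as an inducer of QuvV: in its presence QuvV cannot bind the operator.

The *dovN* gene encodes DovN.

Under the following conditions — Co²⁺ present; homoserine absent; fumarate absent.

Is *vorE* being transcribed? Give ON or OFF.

Co²⁺ is present, so QilR is active.
No repressor is bound and QilR is active, so *dovN* is transcribed.
So DovN is produced and active.
Fumarate is absent, so VorY is active.
With repressor VorY bound, *jovU* is not transcribed.
So JovU is not produced.
With repressor DovN bound, *kulR* is not transcribed.
So KulR is not produced.
Homoserine is absent, so QuvV is active.
With repressor QuvV bound, *kosX* is not transcribed.
So KosX is not produced.
With no repressor bound, *vorE* is transcribed.

ON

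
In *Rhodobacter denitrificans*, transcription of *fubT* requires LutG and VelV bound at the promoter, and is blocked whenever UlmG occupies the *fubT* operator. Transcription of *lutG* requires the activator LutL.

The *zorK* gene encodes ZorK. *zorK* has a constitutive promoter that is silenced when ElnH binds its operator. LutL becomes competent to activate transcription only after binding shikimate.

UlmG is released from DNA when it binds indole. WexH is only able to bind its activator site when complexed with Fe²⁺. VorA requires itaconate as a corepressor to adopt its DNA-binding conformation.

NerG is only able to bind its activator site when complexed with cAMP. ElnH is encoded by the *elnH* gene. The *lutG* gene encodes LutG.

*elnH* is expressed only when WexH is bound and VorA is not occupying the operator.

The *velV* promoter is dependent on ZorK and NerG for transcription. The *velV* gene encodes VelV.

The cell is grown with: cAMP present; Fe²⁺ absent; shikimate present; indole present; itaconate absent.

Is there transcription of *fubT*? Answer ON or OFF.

ON

Shikimate is present, so LutL is active.
No repressor is bound and LutL is active, so *lutG* is transcribed.
So LutG is produced and active.
Indole is present, so UlmG is inactive.
Fe²⁺ is absent, so WexH is inactive.
Itaconate is absent, so VorA is inactive.
Required activator WexH is absent, so *elnH* is not transcribed.
So ElnH is not produced.
With no repressor bound, *zorK* is transcribed.
So ZorK is produced and active.
cAMP is present, so NerG is active.
No repressor is bound and ZorK and NerG are active, so *velV* is transcribed.
So VelV is produced and active.
No repressor is bound and LutG and VelV are active, so *fubT* is transcribed.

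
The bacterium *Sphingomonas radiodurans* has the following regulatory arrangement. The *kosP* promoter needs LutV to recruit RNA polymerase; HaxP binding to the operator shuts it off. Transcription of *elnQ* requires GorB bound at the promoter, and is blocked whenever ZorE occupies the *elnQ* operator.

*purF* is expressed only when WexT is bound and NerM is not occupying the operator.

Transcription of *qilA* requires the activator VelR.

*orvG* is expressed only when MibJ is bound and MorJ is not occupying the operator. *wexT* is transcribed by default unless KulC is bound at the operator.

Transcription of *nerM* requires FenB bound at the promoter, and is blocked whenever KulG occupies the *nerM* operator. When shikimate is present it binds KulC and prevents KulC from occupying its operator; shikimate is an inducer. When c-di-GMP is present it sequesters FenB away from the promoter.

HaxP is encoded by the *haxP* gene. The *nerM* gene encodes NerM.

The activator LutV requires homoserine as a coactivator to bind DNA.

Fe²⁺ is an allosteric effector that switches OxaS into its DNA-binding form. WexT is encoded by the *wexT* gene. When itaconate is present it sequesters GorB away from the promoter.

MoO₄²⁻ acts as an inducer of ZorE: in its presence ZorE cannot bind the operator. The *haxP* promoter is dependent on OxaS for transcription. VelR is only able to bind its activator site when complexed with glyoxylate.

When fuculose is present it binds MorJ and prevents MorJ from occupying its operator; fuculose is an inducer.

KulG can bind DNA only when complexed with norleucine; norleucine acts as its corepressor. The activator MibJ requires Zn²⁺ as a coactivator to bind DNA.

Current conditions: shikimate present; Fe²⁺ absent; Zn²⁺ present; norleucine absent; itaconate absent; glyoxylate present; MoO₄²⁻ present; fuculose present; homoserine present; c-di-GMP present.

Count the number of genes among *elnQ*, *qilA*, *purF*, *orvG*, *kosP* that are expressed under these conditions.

5

Itaconate is absent, so GorB is active.
MoO₄²⁻ is present, so ZorE is inactive.
No repressor is bound and GorB is active, so *elnQ* is transcribed.
→ *elnQ* is ON.
Glyoxylate is present, so VelR is active.
No repressor is bound and VelR is active, so *qilA* is transcribed.
→ *qilA* is ON.
c-di-GMP is present, so FenB is inactive.
Norleucine is absent, so KulG is inactive.
Required activator FenB is absent, so *nerM* is not transcribed.
So NerM is not produced.
Shikimate is present, so KulC is inactive.
With no repressor bound, *wexT* is transcribed.
So WexT is produced and active.
No repressor is bound and WexT is active, so *purF* is transcribed.
→ *purF* is ON.
Fuculose is present, so MorJ is inactive.
Zn²⁺ is present, so MibJ is active.
No repressor is bound and MibJ is active, so *orvG* is transcribed.
→ *orvG* is ON.
Homoserine is present, so LutV is active.
Fe²⁺ is absent, so OxaS is inactive.
Required activator OxaS is absent, so *haxP* is not transcribed.
So HaxP is not produced.
No repressor is bound and LutV is active, so *kosP* is transcribed.
→ *kosP* is ON.
5 of the 5 genes are transcribed.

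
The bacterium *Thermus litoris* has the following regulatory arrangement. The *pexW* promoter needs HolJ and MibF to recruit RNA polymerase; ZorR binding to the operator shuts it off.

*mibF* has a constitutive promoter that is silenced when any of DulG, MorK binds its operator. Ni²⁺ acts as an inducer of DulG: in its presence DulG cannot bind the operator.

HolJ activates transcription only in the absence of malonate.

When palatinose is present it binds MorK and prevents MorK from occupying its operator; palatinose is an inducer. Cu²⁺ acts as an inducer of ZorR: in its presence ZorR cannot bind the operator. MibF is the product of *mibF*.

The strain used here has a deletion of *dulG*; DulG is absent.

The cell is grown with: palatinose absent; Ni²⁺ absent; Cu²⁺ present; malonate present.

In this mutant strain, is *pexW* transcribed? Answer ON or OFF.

OFF

Cu²⁺ is present, so ZorR is inactive.
Malonate is present, so HolJ is inactive.
DulG is non-functional in this strain, so it has no effect.
Palatinose is absent, so MorK is active.
With repressor MorK bound, *mibF* is not transcribed.
So MibF is not produced.
Required activator HolJ is absent, so *pexW* is not transcribed.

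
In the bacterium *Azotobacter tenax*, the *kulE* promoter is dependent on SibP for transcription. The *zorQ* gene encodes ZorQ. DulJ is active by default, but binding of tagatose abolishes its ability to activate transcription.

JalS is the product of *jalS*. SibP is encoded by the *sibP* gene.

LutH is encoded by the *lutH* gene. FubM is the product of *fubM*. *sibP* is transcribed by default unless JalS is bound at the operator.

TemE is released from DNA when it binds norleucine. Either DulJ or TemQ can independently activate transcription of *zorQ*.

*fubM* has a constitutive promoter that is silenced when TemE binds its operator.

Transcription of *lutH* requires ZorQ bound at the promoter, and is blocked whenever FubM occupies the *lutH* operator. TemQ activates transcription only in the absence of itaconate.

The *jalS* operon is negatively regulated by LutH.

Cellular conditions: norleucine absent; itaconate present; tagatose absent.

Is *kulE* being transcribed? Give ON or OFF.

ON

Tagatose is absent, so DulJ is active.
Itaconate is present, so TemQ is inactive.
Activator DulJ is present, so *zorQ* is transcribed.
So ZorQ is produced and active.
Norleucine is absent, so TemE is active.
With repressor TemE bound, *fubM* is not transcribed.
So FubM is not produced.
No repressor is bound and ZorQ is active, so *lutH* is transcribed.
So LutH is produced and active.
With repressor LutH bound, *jalS* is not transcribed.
So JalS is not produced.
With no repressor bound, *sibP* is transcribed.
So SibP is produced and active.
No repressor is bound and SibP is active, so *kulE* is transcribed.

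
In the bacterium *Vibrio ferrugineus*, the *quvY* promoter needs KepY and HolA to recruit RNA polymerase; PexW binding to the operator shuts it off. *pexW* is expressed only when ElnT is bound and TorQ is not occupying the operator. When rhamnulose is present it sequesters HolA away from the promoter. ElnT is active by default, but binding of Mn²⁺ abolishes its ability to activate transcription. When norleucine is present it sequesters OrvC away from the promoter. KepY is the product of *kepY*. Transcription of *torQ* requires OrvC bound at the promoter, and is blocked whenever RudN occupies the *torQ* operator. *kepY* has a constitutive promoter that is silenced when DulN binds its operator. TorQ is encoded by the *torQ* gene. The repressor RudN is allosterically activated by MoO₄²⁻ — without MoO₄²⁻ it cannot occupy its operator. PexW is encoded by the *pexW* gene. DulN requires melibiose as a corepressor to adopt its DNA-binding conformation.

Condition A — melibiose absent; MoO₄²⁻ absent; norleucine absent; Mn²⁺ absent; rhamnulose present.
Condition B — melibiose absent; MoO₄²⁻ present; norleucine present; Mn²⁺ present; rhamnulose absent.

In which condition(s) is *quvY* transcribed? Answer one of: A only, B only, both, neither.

B only

Condition A:
Melibiose is absent, so DulN is inactive.
With no repressor bound, *kepY* is transcribed.
So KepY is produced and active.
MoO₄²⁻ is absent, so RudN is inactive.
Norleucine is absent, so OrvC is active.
No repressor is bound and OrvC is active, so *torQ* is transcribed.
So TorQ is produced and active.
Mn²⁺ is absent, so ElnT is active.
With repressor TorQ bound, *pexW* is not transcribed.
So PexW is not produced.
Rhamnulose is present, so HolA is inactive.
Required activator HolA is absent, so *quvY* is not transcribed.
→ *quvY* is OFF in A.
Condition B:
Melibiose is absent, so DulN is inactive.
With no repressor bound, *kepY* is transcribed.
So KepY is produced and active.
MoO₄²⁻ is present, so RudN is active.
Norleucine is present, so OrvC is inactive.
With repressor RudN bound, *torQ* is not transcribed.
So TorQ is not produced.
Mn²⁺ is present, so ElnT is inactive.
Required activator ElnT is absent, so *pexW* is not transcribed.
So PexW is not produced.
Rhamnulose is absent, so HolA is active.
No repressor is bound and KepY and HolA are active, so *quvY* is transcribed.
→ *quvY* is ON in B.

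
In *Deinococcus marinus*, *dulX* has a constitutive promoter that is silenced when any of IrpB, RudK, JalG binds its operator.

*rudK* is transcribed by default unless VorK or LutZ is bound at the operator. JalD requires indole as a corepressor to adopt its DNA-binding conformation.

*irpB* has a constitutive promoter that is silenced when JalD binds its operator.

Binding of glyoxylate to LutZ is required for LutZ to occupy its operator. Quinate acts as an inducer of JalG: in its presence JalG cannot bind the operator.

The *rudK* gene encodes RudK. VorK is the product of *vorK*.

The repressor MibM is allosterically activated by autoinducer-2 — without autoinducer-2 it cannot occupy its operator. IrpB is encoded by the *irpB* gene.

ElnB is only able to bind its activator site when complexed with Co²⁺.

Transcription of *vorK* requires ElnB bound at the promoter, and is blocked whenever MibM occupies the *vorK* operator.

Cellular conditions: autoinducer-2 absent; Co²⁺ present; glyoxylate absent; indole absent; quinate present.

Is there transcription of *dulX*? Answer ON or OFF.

Indole is absent, so JalD is inactive.
With no repressor bound, *irpB* is transcribed.
So IrpB is produced and active.
Autoinducer-2 is absent, so MibM is inactive.
Co²⁺ is present, so ElnB is active.
No repressor is bound and ElnB is active, so *vorK* is transcribed.
So VorK is produced and active.
Glyoxylate is absent, so LutZ is inactive.
With repressor VorK bound, *rudK* is not transcribed.
So RudK is not produced.
Quinate is present, so JalG is inactive.
With repressor IrpB bound, *dulX* is not transcribed.

OFF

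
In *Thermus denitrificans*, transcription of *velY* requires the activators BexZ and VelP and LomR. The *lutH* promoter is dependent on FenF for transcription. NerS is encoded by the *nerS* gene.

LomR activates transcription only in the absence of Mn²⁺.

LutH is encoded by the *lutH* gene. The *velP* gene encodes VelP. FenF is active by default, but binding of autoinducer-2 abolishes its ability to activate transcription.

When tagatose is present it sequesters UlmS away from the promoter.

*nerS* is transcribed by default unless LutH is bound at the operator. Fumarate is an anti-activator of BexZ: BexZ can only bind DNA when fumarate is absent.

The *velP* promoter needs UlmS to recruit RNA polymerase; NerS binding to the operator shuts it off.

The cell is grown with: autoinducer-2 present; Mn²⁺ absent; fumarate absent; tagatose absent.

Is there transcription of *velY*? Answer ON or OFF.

Fumarate is absent, so BexZ is active.
Tagatose is absent, so UlmS is active.
Autoinducer-2 is present, so FenF is inactive.
Required activator FenF is absent, so *lutH* is not transcribed.
So LutH is not produced.
With no repressor bound, *nerS* is transcribed.
So NerS is produced and active.
With repressor NerS bound, *velP* is not transcribed.
So VelP is not produced.
Mn²⁺ is absent, so LomR is active.
Required activator VelP is absent, so *velY* is not transcribed.

OFF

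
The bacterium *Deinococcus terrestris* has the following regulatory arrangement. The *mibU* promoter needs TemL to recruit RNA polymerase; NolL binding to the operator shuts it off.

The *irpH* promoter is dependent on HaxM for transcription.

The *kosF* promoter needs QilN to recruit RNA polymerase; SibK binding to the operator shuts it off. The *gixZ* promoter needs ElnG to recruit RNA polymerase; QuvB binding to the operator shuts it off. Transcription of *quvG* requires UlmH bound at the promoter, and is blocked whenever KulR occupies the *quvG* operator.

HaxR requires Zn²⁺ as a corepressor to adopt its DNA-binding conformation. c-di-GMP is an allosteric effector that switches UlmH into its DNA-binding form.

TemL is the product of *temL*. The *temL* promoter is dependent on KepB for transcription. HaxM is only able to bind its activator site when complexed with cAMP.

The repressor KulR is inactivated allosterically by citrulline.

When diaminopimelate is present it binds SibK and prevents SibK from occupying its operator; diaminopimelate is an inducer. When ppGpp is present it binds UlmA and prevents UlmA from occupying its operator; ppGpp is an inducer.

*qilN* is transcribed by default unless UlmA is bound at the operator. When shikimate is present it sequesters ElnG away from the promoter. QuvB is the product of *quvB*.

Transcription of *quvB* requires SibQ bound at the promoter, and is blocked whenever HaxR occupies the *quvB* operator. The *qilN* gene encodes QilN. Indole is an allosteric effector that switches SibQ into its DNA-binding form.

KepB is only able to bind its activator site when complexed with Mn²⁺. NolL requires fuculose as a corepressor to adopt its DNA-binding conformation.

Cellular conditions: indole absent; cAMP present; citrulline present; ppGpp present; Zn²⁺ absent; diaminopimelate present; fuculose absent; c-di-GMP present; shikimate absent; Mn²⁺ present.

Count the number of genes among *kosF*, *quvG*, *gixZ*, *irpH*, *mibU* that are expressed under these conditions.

Diaminopimelate is present, so SibK is inactive.
ppGpp is present, so UlmA is inactive.
With no repressor bound, *qilN* is transcribed.
So QilN is produced and active.
No repressor is bound and QilN is active, so *kosF* is transcribed.
→ *kosF* is ON.
Citrulline is present, so KulR is inactive.
c-di-GMP is present, so UlmH is active.
No repressor is bound and UlmH is active, so *quvG* is transcribed.
→ *quvG* is ON.
Shikimate is absent, so ElnG is active.
Indole is absent, so SibQ is inactive.
Zn²⁺ is absent, so HaxR is inactive.
Required activator SibQ is absent, so *quvB* is not transcribed.
So QuvB is not produced.
No repressor is bound and ElnG is active, so *gixZ* is transcribed.
→ *gixZ* is ON.
cAMP is present, so HaxM is active.
No repressor is bound and HaxM is active, so *irpH* is transcribed.
→ *irpH* is ON.
Mn²⁺ is present, so KepB is active.
No repressor is bound and KepB is active, so *temL* is transcribed.
So TemL is produced and active.
Fuculose is absent, so NolL is inactive.
No repressor is bound and TemL is active, so *mibU* is transcribed.
→ *mibU* is ON.
5 of the 5 genes are transcribed.

5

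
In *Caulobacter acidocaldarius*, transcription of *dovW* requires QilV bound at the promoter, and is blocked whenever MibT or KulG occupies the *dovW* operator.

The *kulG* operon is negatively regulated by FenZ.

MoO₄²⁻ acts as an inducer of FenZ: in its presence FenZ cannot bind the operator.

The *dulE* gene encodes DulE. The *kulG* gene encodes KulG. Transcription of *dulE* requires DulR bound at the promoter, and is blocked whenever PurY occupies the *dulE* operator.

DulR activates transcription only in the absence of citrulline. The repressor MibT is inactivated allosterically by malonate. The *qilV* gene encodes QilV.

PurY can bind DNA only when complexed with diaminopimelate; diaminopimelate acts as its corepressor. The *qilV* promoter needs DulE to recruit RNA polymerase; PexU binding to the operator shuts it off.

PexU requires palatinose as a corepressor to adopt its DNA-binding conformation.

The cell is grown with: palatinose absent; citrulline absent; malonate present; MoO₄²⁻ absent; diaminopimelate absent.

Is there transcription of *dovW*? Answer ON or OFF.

Malonate is present, so MibT is inactive.
MoO₄²⁻ is absent, so FenZ is active.
With repressor FenZ bound, *kulG* is not transcribed.
So KulG is not produced.
Palatinose is absent, so PexU is inactive.
Citrulline is absent, so DulR is active.
Diaminopimelate is absent, so PurY is inactive.
No repressor is bound and DulR is active, so *dulE* is transcribed.
So DulE is produced and active.
No repressor is bound and DulE is active, so *qilV* is transcribed.
So QilV is produced and active.
No repressor is bound and QilV is active, so *dovW* is transcribed.

ON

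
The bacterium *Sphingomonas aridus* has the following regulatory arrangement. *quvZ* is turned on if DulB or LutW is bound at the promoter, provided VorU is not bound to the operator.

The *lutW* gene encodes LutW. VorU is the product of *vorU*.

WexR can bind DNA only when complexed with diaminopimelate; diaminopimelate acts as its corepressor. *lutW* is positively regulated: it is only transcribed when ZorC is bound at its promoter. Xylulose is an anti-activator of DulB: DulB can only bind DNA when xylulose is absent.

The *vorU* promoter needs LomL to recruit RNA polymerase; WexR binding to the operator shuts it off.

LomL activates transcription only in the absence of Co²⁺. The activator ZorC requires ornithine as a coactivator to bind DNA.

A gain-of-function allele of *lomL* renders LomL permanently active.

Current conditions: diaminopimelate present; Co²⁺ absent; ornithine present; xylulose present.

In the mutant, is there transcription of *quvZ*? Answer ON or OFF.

ON

Xylulose is present, so DulB is inactive.
Ornithine is present, so ZorC is active.
No repressor is bound and ZorC is active, so *lutW* is transcribed.
So LutW is produced and active.
LomL is constitutively active in this strain.
Diaminopimelate is present, so WexR is active.
With repressor WexR bound, *vorU* is not transcribed.
So VorU is not produced.
Activator LutW is present, so *quvZ* is transcribed.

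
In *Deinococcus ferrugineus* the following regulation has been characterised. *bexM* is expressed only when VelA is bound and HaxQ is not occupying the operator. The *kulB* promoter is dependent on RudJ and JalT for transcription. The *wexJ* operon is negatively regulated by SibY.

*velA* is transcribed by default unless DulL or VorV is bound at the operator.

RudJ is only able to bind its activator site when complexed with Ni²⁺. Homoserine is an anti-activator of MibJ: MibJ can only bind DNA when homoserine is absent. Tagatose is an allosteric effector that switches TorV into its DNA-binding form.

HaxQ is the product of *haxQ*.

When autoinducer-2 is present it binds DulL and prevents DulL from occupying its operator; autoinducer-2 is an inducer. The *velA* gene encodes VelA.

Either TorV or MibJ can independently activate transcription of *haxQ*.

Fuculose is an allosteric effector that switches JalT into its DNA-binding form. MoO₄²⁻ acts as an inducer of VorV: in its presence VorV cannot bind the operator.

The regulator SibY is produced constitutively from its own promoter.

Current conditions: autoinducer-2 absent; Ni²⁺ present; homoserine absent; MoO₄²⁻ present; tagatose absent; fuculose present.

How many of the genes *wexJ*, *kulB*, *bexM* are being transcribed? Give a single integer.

1

SibY is produced constitutively and is active.
With repressor SibY bound, *wexJ* is not transcribed.
→ *wexJ* is OFF.
Ni²⁺ is present, so RudJ is active.
Fuculose is present, so JalT is active.
No repressor is bound and RudJ and JalT are active, so *kulB* is transcribed.
→ *kulB* is ON.
Tagatose is absent, so TorV is inactive.
Homoserine is absent, so MibJ is active.
Activator MibJ is present, so *haxQ* is transcribed.
So HaxQ is produced and active.
Autoinducer-2 is absent, so DulL is active.
MoO₄²⁻ is present, so VorV is inactive.
With repressor DulL bound, *velA* is not transcribed.
So VelA is not produced.
With repressor HaxQ bound, *bexM* is not transcribed.
→ *bexM* is OFF.
1 of the 3 genes is transcribed.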